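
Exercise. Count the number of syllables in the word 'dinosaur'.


Break 'dinosaur' into syllables: di-no-saur -> di | no | saur = 3 syllables

3 syllables


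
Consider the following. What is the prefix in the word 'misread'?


The word 'misread' = 'mis' (prefix) + 'read' (root). The prefix is 'mis'.

mis


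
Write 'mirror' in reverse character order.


Reverse 'mirror' character by character: 'rorrim'.

rorrim


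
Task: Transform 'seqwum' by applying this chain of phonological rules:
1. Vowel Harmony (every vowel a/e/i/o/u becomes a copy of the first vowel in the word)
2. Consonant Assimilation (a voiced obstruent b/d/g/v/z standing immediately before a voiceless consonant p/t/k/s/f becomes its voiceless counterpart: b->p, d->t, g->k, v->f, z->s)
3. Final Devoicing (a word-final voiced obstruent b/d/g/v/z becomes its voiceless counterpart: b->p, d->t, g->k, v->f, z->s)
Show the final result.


Starting form: 'seqwum'
Rule 1: Vowel Harmony: all vowels become 'e' (matching first vowel). 'seqwum' -> 'seqwem'
Rule 2: Consonant Assimilation: no voiced obstruent (b/d/g/v/z) stands immediately before a voiceless consonant (p/t/k/s/f). No change.
Rule 3: Final Devoicing: final consonant 'm' is not one of the voiced obstruents b/d/g/v/z. No change.
Final form: 'seqwem'

seqwem


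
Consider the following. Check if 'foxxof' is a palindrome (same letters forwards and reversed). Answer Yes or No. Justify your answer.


Forward: 'foxxof'
Reversed: 'foxxof'
They are identical.

Yes


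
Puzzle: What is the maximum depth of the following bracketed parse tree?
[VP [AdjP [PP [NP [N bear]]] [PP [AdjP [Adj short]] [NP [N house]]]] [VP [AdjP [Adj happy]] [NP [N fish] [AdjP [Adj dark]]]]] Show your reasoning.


Count bracket nesting levels:
'[' at pos 0: depth = 1
'[' at pos 4: depth = 2
'[' at pos 10: depth = 3
'[' at pos 14: depth = 4
'[' at pos 18: depth = 5
'[' at pos 29: depth = 3
'[' at pos 33: depth = 4
'[' at pos 39: depth = 5
'[' at pos 52: depth = 4
'[' at pos 56: depth = 5
'[' at pos 69: depth = 2
'[' at pos 73: depth = 3
'[' at pos 79: depth = 4
'[' at pos 92: depth = 3
'[' at pos 96: depth = 4
'[' at pos 105: depth = 4
'[' at pos 111: depth = 5
Maximum depth reached: 5

5


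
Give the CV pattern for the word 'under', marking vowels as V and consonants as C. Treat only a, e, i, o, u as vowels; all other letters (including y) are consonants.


Letter mapping: u = V, n = C, d = C, e = V, r = C.

VCCVC


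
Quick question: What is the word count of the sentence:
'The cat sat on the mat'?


Split into words: The | cat | sat | on | the | mat = 6 words.

6


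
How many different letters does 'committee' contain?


Unique letters in 'committee': {c, e, i, m, o, t} = 6 distinct letters.

6


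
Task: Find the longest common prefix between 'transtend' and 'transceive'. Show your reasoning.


Compare from the start: 5 characters match: 'trans'. Mismatch at position 6: 't' vs 'c'.

trans


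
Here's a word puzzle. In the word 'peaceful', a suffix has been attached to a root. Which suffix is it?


The word 'peaceful' = 'peace' (root) + '-ful' (suffix). The suffix is '-ful'.

ful


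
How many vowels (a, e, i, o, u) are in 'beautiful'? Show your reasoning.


Vowels in 'beautiful': e, a, u, i, u = 5 vowels.

5


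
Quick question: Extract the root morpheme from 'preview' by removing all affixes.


Remove prefix 'pre' from 'preview' to get root 'view'.

view


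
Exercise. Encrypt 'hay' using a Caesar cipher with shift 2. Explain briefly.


Shift each letter by 2: h -> j, a -> c, y -> a. Result: 'jca'.

jca


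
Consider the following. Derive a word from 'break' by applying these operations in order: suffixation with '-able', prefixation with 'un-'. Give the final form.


Step 1: Add suffix '-able' to 'break' = 'breakable'
Step 2: Add prefix 'un-' to 'breakable' = 'unbreakable'

unbreakable


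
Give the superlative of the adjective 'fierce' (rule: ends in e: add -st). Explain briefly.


Apply superlative formation (ends in e: add -st): 'fierce' -> 'fiercest'.

fiercest


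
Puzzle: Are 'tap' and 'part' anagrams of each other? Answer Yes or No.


Sorted letters of 'tap': 'apt'
Sorted letters of 'part': 'aprt'
They do not match.

No


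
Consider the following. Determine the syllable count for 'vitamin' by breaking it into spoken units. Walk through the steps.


Break 'vitamin' into syllables: vi-ta-min -> vi | ta | min = 3 syllables

3 syllables


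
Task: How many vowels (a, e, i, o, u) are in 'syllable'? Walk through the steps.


Vowels in 'syllable': a, e = 2 vowels.

2


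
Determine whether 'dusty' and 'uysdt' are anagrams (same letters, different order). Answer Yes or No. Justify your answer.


Sorted letters of 'dusty': 'dstuy'
Sorted letters of 'uysdt': 'dstuy'
They match.

Yes


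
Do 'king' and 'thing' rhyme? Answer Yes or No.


Rime (stressed vowel + following sounds) of 'king': -ing = /ɪŋ/
Rime of 'thing': -ing = /ɪŋ/
/ɪŋ/ and /ɪŋ/ are the same ending sound, so the words rhyme.

Yes


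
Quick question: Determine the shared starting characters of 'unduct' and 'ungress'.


Compare from the start: 2 characters match: 'un'. Mismatch at position 3: 'd' vs 'g'.

un


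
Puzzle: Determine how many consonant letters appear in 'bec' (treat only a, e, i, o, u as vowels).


Consonants in 'bec': b, c = 2 consonants.

2


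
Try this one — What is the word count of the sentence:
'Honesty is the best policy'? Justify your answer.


Split into words: Honesty | is | the | best | policy = 5 words.

5


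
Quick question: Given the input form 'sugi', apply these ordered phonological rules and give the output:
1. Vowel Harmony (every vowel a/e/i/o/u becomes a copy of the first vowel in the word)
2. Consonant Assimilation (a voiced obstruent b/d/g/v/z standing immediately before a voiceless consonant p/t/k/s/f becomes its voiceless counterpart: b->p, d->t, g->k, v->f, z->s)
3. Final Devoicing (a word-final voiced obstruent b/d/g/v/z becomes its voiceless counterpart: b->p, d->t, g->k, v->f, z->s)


Starting form: 'sugi'
Rule 1: Vowel Harmony: all vowels become 'u' (matching first vowel). 'sugi' -> 'sugu'
Rule 2: Consonant Assimilation: no voiced obstruent (b/d/g/v/z) stands immediately before a voiceless consonant (p/t/k/s/f). No change.
Rule 3: Final Devoicing: the word ends in the vowel 'u', not a consonant. No change.
Final form: 'sugu'

sugu


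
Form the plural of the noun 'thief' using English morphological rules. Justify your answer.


Apply rule: Change -f to -ves. 'thief' becomes 'thieves'.

thieves


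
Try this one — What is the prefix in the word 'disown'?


The word 'disown' = 'dis' (prefix) + 'own' (root). The prefix is 'dis'.

dis


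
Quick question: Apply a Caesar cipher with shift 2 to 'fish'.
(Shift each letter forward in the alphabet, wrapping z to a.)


Shift each letter by 2: f -> h, i -> k, s -> u, h -> j. Result: 'hkuj'.

hkuj


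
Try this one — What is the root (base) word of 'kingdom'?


Remove suffix '-dom' from 'kingdom' to get root 'king'.

king


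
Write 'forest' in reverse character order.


Reverse 'forest' character by character: 'tserof'.

tserof


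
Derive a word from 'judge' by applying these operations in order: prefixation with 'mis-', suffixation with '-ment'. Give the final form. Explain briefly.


Step 1: Add prefix 'mis-' to 'judge' = 'misjudge'
Step 2: Add suffix '-ment' to 'misjudge' = 'misjudgment'

misjudgment


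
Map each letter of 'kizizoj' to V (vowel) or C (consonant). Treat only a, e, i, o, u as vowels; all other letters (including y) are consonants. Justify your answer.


Letter mapping: k = C, i = V, z = C, i = V, z = C, o = V, j = C.

CVCVCVC


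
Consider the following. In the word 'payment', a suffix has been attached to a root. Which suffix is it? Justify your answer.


The word 'payment' = 'pay' (root) + '-ment' (suffix). The suffix is '-ment'.

ment


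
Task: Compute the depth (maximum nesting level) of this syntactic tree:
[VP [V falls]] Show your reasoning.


Count bracket nesting levels:
'[' at pos 0: depth = 1
'[' at pos 4: depth = 2
Maximum depth reached: 2

2


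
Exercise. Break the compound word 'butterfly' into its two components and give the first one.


Split 'butterfly' into 'butter' + 'fly'. The first part is 'butter'.

butter


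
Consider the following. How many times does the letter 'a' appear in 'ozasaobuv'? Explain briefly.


Letter 'a' in 'ozasaobuv': found at position(s) 3, 5 = 2 occurrence(s).

2


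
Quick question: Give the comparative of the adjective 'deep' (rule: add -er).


Apply comparative formation (add -er): 'deep' -> 'deeper'.

deeper


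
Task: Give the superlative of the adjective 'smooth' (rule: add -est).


Apply superlative formation (add -est): 'smooth' -> 'smoothest'.

smoothest


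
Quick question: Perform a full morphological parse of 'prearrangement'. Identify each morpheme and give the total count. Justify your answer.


Step 1: Identify prefix: 'pre' (meaning: before)
Step 2: Identify root: 'arrange'
Step 3: Identify suffix(es): 'ment'
Decomposition: pre- (prefix: before) + arrange (root) + -ment (suffix: action/result)
Total morphemes: 3

3 morphemes (pre- (prefix: before) + arrange (root) + -ment (suffix: action/result))


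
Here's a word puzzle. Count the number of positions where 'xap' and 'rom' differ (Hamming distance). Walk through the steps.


Alignment:
Position 1: 'x' vs 'r' = DIFFER
Position 2: 'a' vs 'o' = DIFFER
Position 3: 'p' vs 'm' = DIFFER
Total differences: 3

3


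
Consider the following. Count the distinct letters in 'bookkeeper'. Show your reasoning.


Unique letters in 'bookkeeper': {b, e, k, o, p, r} = 6 distinct letters.

6


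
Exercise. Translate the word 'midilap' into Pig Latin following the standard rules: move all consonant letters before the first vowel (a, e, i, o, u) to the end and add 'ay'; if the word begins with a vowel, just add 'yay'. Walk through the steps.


'midilap': move consonant cluster 'm' to end and add 'ay': 'idilapmay'.

idilapmay


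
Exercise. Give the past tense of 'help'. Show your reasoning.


Apply rule: Add -ed. 'help' becomes 'helped'.

helped


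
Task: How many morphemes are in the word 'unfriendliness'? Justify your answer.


Decomposition: un- (prefix) + friend (root) + -ly (suffix) + -ness (suffix) = 4 morpheme(s)

4 morphemes


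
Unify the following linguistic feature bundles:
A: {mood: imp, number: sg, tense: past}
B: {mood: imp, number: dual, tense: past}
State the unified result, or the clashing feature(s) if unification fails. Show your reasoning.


Compare features:
mood: A=imp vs B=imp -> unified: imp
number: A=sg vs B=dual -> CLASH
tense: A=past vs B=past -> unified: past
Clash detected on feature 'number' (sg vs dual); unification fails.

CLASH on 'number' (sg vs dual)


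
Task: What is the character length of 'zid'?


Spell out 'zid' and number each letter: z(1), i(2), d(3). Total: 3 letters.

3


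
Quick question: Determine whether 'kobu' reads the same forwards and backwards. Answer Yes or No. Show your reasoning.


Forward: 'kobu'
Reversed: 'ubok'
They differ.

No


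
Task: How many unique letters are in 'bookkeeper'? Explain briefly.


Unique letters in 'bookkeeper': {b, e, k, o, p, r} = 6 distinct letters.

6


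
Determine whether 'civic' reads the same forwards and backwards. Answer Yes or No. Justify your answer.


Forward: 'civic'
Reversed: 'civic'
They are identical.

Yes


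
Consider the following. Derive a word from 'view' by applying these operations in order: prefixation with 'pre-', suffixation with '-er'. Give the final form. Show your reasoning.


Step 1: Add prefix 'pre-' to 'view' = 'preview'
Step 2: Add suffix '-er' to 'preview' = 'previewer'

previewer


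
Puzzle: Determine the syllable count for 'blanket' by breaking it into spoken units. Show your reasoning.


Break 'blanket' into syllables: blan-ket -> blan | ket = 2 syllables

2 syllables


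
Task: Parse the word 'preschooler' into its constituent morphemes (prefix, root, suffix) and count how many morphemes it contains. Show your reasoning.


Step 1: Identify prefix: 'pre' (meaning: before)
Step 2: Identify root: 'school'
Step 3: Identify suffix(es): 'er'
Decomposition: pre- (prefix: before) + school (root) + -er (suffix: one who)
Total morphemes: 3

3 morphemes (pre- (prefix: before) + school (root) + -er (suffix: one who))


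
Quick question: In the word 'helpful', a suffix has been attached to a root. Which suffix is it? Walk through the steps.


The word 'helpful' = 'help' (root) + '-ful' (suffix). The suffix is '-ful'.

ful


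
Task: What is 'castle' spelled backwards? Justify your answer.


Reverse 'castle' character by character: 'eltsac'.

eltsac


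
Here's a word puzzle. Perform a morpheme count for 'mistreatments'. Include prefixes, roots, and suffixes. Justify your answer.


Decomposition: mis- (prefix) + treat (root) + -ment (suffix) + -s (plural) = 4 morpheme(s)

4 morphemes


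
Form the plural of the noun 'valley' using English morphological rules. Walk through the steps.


Apply rule: Add -s. 'valley' becomes 'valleys'.

valleys


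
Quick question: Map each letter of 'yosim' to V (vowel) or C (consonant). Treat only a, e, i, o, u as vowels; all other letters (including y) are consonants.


Letter mapping: y = C, o = V, s = C, i = V, m = C.

CVCVC


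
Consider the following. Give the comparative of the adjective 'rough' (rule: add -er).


Apply comparative formation (add -er): 'rough' -> 'rougher'.

rougher


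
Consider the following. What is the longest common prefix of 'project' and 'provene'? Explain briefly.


Compare from the start: 3 characters match: 'pro'. Mismatch at position 4: 'j' vs 'v'.

pro


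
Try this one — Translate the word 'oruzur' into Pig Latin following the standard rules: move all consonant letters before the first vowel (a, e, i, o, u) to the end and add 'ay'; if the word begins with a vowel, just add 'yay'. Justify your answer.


'oruzur' starts with a vowel, so add 'yay': 'oruzuryay'.

oruzuryay


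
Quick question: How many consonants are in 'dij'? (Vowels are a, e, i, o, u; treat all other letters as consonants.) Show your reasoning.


Consonants in 'dij': d, j = 2 consonants.

2


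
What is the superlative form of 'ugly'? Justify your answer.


Apply superlative formation (consonant + y: change y to i, add -est): 'ugly' -> 'ugliest'.

ugliest


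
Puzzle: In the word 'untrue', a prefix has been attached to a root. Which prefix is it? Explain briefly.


The word 'untrue' = 'un' (prefix) + 'true' (root). The prefix is 'un'.

un


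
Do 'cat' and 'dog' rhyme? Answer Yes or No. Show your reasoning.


Rime (stressed vowel + following sounds) of 'cat': -at = /æt/
Rime of 'dog': -og = /ɒg/
/æt/ and /ɒg/ are different ending sounds, so the words do not rhyme.

No


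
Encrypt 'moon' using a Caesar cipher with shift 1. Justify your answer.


Shift each letter by 1: m -> n, o -> p, o -> p, n -> o. Result: 'nppo'.

nppo


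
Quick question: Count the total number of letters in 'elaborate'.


Spell out 'elaborate' and number each letter: e(1), l(2), a(3), b(4), o(5), r(6), a(7), t(8), e(9). Total: 9 letters.

9


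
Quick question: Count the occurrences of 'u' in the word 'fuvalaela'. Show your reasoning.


Letter 'u' in 'fuvalaela': found at position(s) 2 = 1 occurrence(s).

1


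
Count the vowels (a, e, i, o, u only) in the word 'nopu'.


Vowels in 'nopu': o, u = 2 vowels.

2


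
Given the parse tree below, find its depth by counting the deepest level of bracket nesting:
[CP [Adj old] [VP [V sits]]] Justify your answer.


Count bracket nesting levels:
'[' at pos 0: depth = 1
'[' at pos 4: depth = 2
'[' at pos 14: depth = 2
'[' at pos 18: depth = 3
Maximum depth reached: 3

3


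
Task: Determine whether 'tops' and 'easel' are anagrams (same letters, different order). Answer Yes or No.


Sorted letters of 'tops': 'opst'
Sorted letters of 'easel': 'aeels'
They do not match.

No


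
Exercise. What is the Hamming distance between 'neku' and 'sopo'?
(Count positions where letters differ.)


Alignment:
Position 1: 'n' vs 's' = DIFFER
Position 2: 'e' vs 'o' = DIFFER
Position 3: 'k' vs 'p' = DIFFER
Position 4: 'u' vs 'o' = DIFFER
Total differences: 4

4


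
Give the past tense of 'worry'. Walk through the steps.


Apply rule: Change -y to -ied. 'worry' becomes 'worried'.

worried


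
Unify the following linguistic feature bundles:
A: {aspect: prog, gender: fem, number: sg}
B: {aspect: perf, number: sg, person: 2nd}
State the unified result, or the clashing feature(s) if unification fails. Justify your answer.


Compare features:
aspect: A=prog vs B=perf -> CLASH
gender: A=fem vs B=_ -> unified: fem
number: A=sg vs B=sg -> unified: sg
person: A=_ vs B=2nd -> unified: 2nd
Clash detected on feature 'aspect' (prog vs perf); unification fails.

CLASH on 'aspect' (prog vs perf)


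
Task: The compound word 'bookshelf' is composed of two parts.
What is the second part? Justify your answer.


Split 'bookshelf' into 'book' + 'shelf'. The second part is 'shelf'.

shelf


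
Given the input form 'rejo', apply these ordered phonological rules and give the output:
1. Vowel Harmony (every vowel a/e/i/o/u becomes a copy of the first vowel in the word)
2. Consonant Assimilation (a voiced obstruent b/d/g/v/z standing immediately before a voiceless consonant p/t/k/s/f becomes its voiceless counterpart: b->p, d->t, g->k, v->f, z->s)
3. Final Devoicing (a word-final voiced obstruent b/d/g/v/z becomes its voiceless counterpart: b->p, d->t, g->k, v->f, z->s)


Starting form: 'rejo'
Rule 1: Vowel Harmony: all vowels become 'e' (matching first vowel). 'rejo' -> 'reje'
Rule 2: Consonant Assimilation: no voiced obstruent (b/d/g/v/z) stands immediately before a voiceless consonant (p/t/k/s/f). No change.
Rule 3: Final Devoicing: the word ends in the vowel 'e', not a consonant. No change.
Final form: 'reje'

reje


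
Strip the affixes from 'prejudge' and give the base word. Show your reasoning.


Remove prefix 'pre' from 'prejudge' to get root 'judge'.

judge


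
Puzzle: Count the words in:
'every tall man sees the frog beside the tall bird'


Split into words: every | tall | man | sees | the | frog | beside | the | tall | bird = 10 words.

10


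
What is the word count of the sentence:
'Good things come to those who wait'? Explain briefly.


Split into words: Good | things | come | to | those | who | wait = 7 words.

7


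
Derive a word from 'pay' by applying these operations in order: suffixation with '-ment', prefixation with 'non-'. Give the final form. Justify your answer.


Step 1: Add suffix '-ment' to 'pay' = 'payment'
Step 2: Add prefix 'non-' to 'payment' = 'nonpayment'

nonpayment


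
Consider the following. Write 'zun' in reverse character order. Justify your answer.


Reverse 'zun' character by character: 'nuz'.

nuz


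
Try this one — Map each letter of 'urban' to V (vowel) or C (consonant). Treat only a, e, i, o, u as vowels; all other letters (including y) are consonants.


Letter mapping: u = V, r = C, b = C, a = V, n = C.

VCCVC


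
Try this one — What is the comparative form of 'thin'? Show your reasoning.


Apply comparative formation (double final consonant, add -er): 'thin' -> 'thinner'.

thinner


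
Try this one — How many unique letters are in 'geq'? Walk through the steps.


Unique letters in 'geq': {e, g, q} = 3 distinct letters.

3


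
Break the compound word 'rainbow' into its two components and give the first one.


Split 'rainbow' into 'rain' + 'bow'. The first part is 'rain'.

rain


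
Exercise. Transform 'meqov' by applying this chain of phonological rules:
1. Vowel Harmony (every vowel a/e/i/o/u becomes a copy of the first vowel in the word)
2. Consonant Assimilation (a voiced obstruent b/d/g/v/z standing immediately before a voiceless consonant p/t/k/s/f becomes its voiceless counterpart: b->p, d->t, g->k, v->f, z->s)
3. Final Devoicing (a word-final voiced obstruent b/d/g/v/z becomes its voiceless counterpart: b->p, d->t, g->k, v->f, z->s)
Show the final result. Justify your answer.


Starting form: 'meqov'
Rule 1: Vowel Harmony: all vowels become 'e' (matching first vowel). 'meqov' -> 'meqev'
Rule 2: Consonant Assimilation: no voiced obstruent (b/d/g/v/z) stands immediately before a voiceless consonant (p/t/k/s/f). No change.
Rule 3: Final Devoicing: word-final voiced obstruent 'v' becomes voiceless 'f'. 'meqev' -> 'meqef'
Final form: 'meqef'

meqef


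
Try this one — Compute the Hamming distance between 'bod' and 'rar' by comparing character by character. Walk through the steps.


Alignment:
Position 1: 'b' vs 'r' = DIFFER
Position 2: 'o' vs 'a' = DIFFER
Position 3: 'd' vs 'r' = DIFFER
Total differences: 3

3


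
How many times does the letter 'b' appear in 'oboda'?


Letter 'b' in 'oboda': found at position(s) 2 = 1 occurrence(s).

1


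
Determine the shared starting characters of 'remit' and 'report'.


Compare from the start: 2 characters match: 're'. Mismatch at position 3: 'm' vs 'p'.

re


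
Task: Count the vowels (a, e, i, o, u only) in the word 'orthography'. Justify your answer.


Vowels in 'orthography': o, o, a = 3 vowels.

3


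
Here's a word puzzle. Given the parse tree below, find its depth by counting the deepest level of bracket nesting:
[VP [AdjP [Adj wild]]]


Count bracket nesting levels:
'[' at pos 0: depth = 1
'[' at pos 4: depth = 2
'[' at pos 10: depth = 3
Maximum depth reached: 3

3


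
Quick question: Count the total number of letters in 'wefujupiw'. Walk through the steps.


Spell out 'wefujupiw' and number each letter: w(1), e(2), f(3), u(4), j(5), u(6), p(7), i(8), w(9). Total: 9 letters.

9


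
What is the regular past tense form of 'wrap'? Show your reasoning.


Apply rule: Double final consonant and add -ed. 'wrap' becomes 'wrapped'.

wrapped


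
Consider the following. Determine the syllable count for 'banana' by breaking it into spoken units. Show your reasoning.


Break 'banana' into syllables: ba-na-na -> ba | na | na = 3 syllables

3 syllables


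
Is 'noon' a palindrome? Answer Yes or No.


Forward: 'noon'
Reversed: 'noon'
They are identical.

Yes


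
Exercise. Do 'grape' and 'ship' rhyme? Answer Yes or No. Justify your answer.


Rime (stressed vowel + following sounds) of 'grape': -ape = /eɪp/
Rime of 'ship': -ip = /ɪp/
/eɪp/ and /ɪp/ are different ending sounds, so the words do not rhyme.

No


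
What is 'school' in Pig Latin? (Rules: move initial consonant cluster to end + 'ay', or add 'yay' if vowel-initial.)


'school': move consonant cluster 'sch' to end and add 'ay': 'oolschay'.

oolschay


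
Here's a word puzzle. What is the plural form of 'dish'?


Apply rule: Add -es (sibilant/fricative ending). 'dish' becomes 'dishes'.

dishes


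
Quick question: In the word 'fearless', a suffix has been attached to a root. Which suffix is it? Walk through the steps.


The word 'fearless' = 'fear' (root) + '-less' (suffix). The suffix is '-less'.

less


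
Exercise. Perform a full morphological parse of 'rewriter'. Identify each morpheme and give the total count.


Step 1: Identify prefix: 're' (meaning: again)
Step 2: Identify root: 'write'
Step 3: Identify suffix(es): 'er'
Decomposition: re- (prefix: again) + write (root) + -er (suffix: one who)
Total morphemes: 3

3 morphemes (re- (prefix: again) + write (root) + -er (suffix: one who))


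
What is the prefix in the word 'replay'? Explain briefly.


The word 'replay' = 're' (prefix) + 'play' (root). The prefix is 're'.

re


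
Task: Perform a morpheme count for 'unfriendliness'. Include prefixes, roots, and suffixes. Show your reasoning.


Decomposition: un- (prefix) + friend (root) + -ly (suffix) + -ness (suffix) = 4 morpheme(s)

4 morphemes


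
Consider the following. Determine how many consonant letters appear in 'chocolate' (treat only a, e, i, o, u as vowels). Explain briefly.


Consonants in 'chocolate': c, h, c, l, t = 5 consonants.

5


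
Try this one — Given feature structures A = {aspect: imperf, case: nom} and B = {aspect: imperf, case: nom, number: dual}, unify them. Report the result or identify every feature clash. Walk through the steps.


Compare features:
aspect: A=imperf vs B=imperf -> unified: imperf
case: A=nom vs B=nom -> unified: nom
number: A=_ vs B=dual -> unified: dual
No clashes found.

Unified: {aspect: imperf, case: nom, number: dual}


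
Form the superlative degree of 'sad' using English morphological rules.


Apply superlative formation (double final consonant, add -est): 'sad' -> 'saddest'.

saddest


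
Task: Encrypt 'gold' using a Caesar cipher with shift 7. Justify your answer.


Shift each letter by 7: g -> n, o -> v, l -> s, d -> k. Result: 'nvsk'.

nvsk


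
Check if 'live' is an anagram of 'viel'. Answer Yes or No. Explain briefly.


Sorted letters of 'live': 'eilv'
Sorted letters of 'viel': 'eilv'
They match.

Yes


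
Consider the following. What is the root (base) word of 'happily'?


Remove suffix '-ly' from 'happily' to get root 'happy'.

happy


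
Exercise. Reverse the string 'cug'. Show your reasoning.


Reverse 'cug' character by character: 'guc'.

guc


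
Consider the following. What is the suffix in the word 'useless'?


The word 'useless' = 'use' (root) + '-less' (suffix). The suffix is '-less'.

less


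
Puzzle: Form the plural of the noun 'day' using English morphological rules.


Apply rule: Add -s. 'day' becomes 'days'.

days


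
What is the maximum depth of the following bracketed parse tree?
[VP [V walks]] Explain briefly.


Count bracket nesting levels:
'[' at pos 0: depth = 1
'[' at pos 4: depth = 2
Maximum depth reached: 2

2


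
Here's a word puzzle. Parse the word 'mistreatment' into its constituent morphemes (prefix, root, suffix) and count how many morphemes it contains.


Step 1: Identify prefix: 'mis' (meaning: wrongly)
Step 2: Identify root: 'treat'
Step 3: Identify suffix(es): 'ment'
Decomposition: mis- (prefix: wrongly) + treat (root) + -ment (suffix: action/result)
Total morphemes: 3

3 morphemes (mis- (prefix: wrongly) + treat (root) + -ment (suffix: action/result))


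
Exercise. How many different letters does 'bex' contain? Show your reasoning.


Unique letters in 'bex': {b, e, x} = 3 distinct letters.

3


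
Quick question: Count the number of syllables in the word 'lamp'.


Break 'lamp' into syllables: lamp -> lamp = 1 syllable

1 syllable


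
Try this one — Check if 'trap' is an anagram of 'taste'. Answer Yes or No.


Sorted letters of 'trap': 'aprt'
Sorted letters of 'taste': 'aestt'
They do not match.

No


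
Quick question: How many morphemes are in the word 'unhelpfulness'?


Decomposition: un- (prefix) + help (root) + -ful (suffix) + -ness (suffix) = 4 morpheme(s)

4 morphemes


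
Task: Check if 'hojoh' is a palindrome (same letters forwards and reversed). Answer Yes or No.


Forward: 'hojoh'
Reversed: 'hojoh'
They are identical.

Yes


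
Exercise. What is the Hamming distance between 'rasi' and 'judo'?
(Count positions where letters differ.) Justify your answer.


Alignment:
Position 1: 'r' vs 'j' = DIFFER
Position 2: 'a' vs 'u' = DIFFER
Position 3: 's' vs 'd' = DIFFER
Position 4: 'i' vs 'o' = DIFFER
Total differences: 4

4


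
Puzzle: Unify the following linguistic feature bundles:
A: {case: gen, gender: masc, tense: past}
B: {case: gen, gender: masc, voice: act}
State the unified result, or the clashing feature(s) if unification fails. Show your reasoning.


Compare features:
case: A=gen vs B=gen -> unified: gen
gender: A=masc vs B=masc -> unified: masc
tense: A=past vs B=_ -> unified: past
voice: A=_ vs B=act -> unified: act
No clashes found.

Unified: {case: gen, gender: masc, tense: past, voice: act}


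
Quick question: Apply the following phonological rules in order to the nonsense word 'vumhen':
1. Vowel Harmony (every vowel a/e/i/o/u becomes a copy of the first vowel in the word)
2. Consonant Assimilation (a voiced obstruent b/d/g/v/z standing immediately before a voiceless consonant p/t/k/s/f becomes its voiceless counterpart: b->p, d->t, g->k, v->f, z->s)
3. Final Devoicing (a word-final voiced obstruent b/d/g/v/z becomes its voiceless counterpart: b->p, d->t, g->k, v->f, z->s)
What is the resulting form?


Starting form: 'vumhen'
Rule 1: Vowel Harmony: all vowels become 'u' (matching first vowel). 'vumhen' -> 'vumhun'
Rule 2: Consonant Assimilation: no voiced obstruent (b/d/g/v/z) stands immediately before a voiceless consonant (p/t/k/s/f). No change.
Rule 3: Final Devoicing: final consonant 'n' is not one of the voiced obstruents b/d/g/v/z. No change.
Final form: 'vumhun'

vumhun


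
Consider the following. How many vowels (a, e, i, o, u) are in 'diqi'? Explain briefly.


Vowels in 'diqi': i, i = 2 vowels.

2


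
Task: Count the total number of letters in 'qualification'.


Spell out 'qualification' and number each letter: q(1), u(2), a(3), l(4), i(5), f(6), i(7), c(8), a(9), t(10), i(11), o(12), n(13). Total: 13 letters.

13


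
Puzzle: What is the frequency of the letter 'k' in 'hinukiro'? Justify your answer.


Letter 'k' in 'hinukiro': found at position(s) 5 = 1 occurrence(s).

1


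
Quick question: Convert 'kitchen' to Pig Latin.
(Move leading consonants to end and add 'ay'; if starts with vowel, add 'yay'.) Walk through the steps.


'kitchen': move consonant cluster 'k' to end and add 'ay': 'itchenkay'.

itchenkay


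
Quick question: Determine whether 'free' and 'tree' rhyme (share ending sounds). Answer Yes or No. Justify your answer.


Rime (stressed vowel + following sounds) of 'free': -ee = /iː/
Rime of 'tree': -ee = /iː/
/iː/ and /iː/ are the same ending sound, so the words rhyme.

Yes


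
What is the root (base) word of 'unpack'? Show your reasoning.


Remove prefix 'un' from 'unpack' to get root 'pack'.

pack


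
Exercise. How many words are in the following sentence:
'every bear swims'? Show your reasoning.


Split into words: every | bear | swims = 3 words.

3


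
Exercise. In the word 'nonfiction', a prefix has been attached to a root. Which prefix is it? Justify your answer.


The word 'nonfiction' = 'non' (prefix) + 'fiction' (root). The prefix is 'non'.

non


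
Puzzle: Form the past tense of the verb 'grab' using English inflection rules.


Apply rule: Double final consonant and add -ed. 'grab' becomes 'grabbed'.

grabbed


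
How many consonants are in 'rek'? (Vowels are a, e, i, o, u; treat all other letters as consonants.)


Consonants in 'rek': r, k = 2 consonants.

2


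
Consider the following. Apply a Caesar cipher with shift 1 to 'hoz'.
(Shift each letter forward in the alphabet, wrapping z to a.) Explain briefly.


Shift each letter by 1: h -> i, o -> p, z -> a. Result: 'ipa'.

ipa


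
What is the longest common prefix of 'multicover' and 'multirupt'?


Compare from the start: 5 characters match: 'multi'. Mismatch at position 6: 'c' vs 'r'.

multi


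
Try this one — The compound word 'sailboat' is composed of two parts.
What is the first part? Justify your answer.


Split 'sailboat' into 'sail' + 'boat'. The first part is 'sail'.

sail


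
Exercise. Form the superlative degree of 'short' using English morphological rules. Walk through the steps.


Apply superlative formation (add -est): 'short' -> 'shortest'.

shortest


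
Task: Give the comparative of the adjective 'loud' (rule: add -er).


Apply comparative formation (add -er): 'loud' -> 'louder'.

louder


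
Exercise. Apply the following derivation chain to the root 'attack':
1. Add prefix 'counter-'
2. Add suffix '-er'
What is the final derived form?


Step 1: Add prefix 'counter-' to 'attack' = 'counterattack'
Step 2: Add suffix '-er' to 'counterattack' = 'counterattacker'

counterattacker


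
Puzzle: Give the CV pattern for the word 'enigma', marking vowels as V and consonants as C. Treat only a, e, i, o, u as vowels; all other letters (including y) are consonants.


Letter mapping: e = V, n = C, i = V, g = C, m = C, a = V.

VCVCCV


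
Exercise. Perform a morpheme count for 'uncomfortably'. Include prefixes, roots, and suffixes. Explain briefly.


Decomposition: un- (prefix) + comfort (root) + -able (suffix) + -ly (suffix) = 4 morpheme(s)

4 morphemes


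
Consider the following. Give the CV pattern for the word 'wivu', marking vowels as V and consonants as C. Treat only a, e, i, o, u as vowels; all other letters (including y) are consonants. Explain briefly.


Letter mapping: w = C, i = V, v = C, u = V.

CVCV


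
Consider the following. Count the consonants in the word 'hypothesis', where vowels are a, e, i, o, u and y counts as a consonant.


Consonants in 'hypothesis': h, y, p, t, h, s, s = 7 consonants.

7


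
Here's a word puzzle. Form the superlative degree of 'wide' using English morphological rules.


Apply superlative formation (ends in e: add -st): 'wide' -> 'widest'.

widest


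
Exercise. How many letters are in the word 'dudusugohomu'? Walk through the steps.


Spell out 'dudusugohomu' and number each letter: d(1), u(2), d(3), u(4), s(5), u(6), g(7), o(8), h(9), o(10), m(11), u(12). Total: 12 letters.

12


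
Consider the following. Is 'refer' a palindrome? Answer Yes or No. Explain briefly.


Forward: 'refer'
Reversed: 'refer'
They are identical.

Yes


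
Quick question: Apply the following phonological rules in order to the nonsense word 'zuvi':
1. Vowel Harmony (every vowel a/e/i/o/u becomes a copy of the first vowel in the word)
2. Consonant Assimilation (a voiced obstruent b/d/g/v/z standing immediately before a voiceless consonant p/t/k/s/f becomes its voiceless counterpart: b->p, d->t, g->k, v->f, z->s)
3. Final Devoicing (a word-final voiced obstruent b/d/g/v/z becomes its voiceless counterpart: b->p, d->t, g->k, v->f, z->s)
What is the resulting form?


Starting form: 'zuvi'
Rule 1: Vowel Harmony: all vowels become 'u' (matching first vowel). 'zuvi' -> 'zuvu'
Rule 2: Consonant Assimilation: no voiced obstruent (b/d/g/v/z) stands immediately before a voiceless consonant (p/t/k/s/f). No change.
Rule 3: Final Devoicing: the word ends in the vowel 'u', not a consonant. No change.
Final form: 'zuvu'

zuvu


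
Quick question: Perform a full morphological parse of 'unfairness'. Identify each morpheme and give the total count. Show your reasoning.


Step 1: Identify prefix: 'un' (meaning: not/reverse)
Step 2: Identify root: 'fair'
Step 3: Identify suffix(es): 'ness'
Decomposition: un- (prefix: not/reverse) + fair (root) + -ness (suffix: state of)
Total morphemes: 3

3 morphemes (un- (prefix: not/reverse) + fair (root) + -ness (suffix: state of))


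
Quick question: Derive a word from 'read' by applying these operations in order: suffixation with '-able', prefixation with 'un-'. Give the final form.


Step 1: Add suffix '-able' to 'read' = 'readable'
Step 2: Add prefix 'un-' to 'readable' = 'unreadable'

unreadable


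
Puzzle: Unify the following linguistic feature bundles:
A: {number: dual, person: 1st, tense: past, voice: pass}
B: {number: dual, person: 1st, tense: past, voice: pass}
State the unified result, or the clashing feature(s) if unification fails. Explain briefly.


Compare features:
number: A=dual vs B=dual -> unified: dual
person: A=1st vs B=1st -> unified: 1st
tense: A=past vs B=past -> unified: past
voice: A=pass vs B=pass -> unified: pass
No clashes found.

Unified: {number: dual, person: 1st, tense: past, voice: pass}


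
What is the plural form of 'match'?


Apply rule: Add -es (sibilant/fricative ending). 'match' becomes 'matches'.

matches


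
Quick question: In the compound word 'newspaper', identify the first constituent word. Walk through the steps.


Split 'newspaper' into 'news' + 'paper'. The first part is 'news'.

news


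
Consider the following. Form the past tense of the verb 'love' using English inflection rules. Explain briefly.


Apply rule: Add -d (word ends in -e). 'love' becomes 'loved'.

loved


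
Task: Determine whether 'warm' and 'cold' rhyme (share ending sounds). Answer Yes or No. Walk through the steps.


Rime (stressed vowel + following sounds) of 'warm': -arm = /ɔːrm/
Rime of 'cold': -old = /oʊld/
/ɔːrm/ and /oʊld/ are different ending sounds, so the words do not rhyme.

No


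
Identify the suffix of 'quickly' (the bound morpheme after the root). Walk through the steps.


The word 'quickly' = 'quick' (root) + '-ly' (suffix). The suffix is '-ly'.

ly


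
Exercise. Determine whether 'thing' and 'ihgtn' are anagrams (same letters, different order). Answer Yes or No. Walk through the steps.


Sorted letters of 'thing': 'ghint'
Sorted letters of 'ihgtn': 'ghint'
They match.

Yes


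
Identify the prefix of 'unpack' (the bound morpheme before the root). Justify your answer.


The word 'unpack' = 'un' (prefix) + 'pack' (root). The prefix is 'un'.

un


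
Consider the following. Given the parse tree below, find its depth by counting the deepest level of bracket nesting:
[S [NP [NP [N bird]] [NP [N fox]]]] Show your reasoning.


Count bracket nesting levels:
'[' at pos 0: depth = 1
'[' at pos 3: depth = 2
'[' at pos 7: depth = 3
'[' at pos 11: depth = 4
'[' at pos 21: depth = 3
'[' at pos 25: depth = 4
Maximum depth reached: 4

4


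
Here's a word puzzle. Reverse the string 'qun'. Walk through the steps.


Reverse 'qun' character by character: 'nuq'.

nuq


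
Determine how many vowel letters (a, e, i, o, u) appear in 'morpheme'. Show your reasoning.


Vowels in 'morpheme': o, e, e = 3 vowels.

3


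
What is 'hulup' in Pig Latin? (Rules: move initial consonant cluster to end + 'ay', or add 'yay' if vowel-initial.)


'hulup': move consonant cluster 'h' to end and add 'ay': 'uluphay'.

uluphay


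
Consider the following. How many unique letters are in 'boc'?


Unique letters in 'boc': {b, c, o} = 3 distinct letters.

3


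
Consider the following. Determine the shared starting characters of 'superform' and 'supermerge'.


Compare from the start: 5 characters match: 'super'. Mismatch at position 6: 'f' vs 'm'.

super


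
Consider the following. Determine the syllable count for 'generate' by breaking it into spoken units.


Break 'generate' into syllables: gen-er-ate -> gen | er | ate = 3 syllables

3 syllables


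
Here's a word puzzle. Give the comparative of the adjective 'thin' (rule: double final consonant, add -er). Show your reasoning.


Apply comparative formation (double final consonant, add -er): 'thin' -> 'thinner'.

thinner


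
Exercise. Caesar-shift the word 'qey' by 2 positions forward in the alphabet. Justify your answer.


Shift each letter by 2: q -> s, e -> g, y -> a. Result: 'sga'.

sga


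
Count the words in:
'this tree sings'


Split into words: this | tree | sings = 3 words.

3


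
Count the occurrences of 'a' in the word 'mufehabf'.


Letter 'a' in 'mufehabf': found at position(s) 6 = 1 occurrence(s).

1


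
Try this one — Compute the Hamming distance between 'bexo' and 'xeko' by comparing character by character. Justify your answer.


Alignment:
Position 1: 'b' vs 'x' = DIFFER
Position 2: 'e' vs 'e' = match
Position 3: 'x' vs 'k' = DIFFER
Position 4: 'o' vs 'o' = match
Total differences: 2

2
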